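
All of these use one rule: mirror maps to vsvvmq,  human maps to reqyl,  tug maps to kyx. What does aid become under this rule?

hme

The output letters match the input read backwards, each shifted +4: mirror reversed is rorrim. Read the word backwards and shift each letter +4.
Applying it to aid: reverse → dia; then shift: d+4=h, i+4=m, a+4=e.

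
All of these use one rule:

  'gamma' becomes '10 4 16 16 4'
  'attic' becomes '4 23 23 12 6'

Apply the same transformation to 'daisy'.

Letters become their 1-based position plus 3 (so a→4, b→5, …).
For daisy: d=4→7, a=1→4, i=9→12, s=19→22, y=25→28.

7 4 12 22 28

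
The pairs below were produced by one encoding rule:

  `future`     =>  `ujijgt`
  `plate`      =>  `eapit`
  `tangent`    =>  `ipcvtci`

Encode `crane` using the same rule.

Compare letters: f→u is +15, u→j is +15, t→i is +15 — a constant shift. Each letter is shifted forward by 15 in the alphabet (a Caesar shift of +15).
For crane: c+15=r, r+15=g, a+15=p, n+15=c, e+15=t.

rgpct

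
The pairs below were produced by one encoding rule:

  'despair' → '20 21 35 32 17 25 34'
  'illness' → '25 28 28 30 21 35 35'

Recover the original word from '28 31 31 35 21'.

The number is (letter's place in the alphabet, a=1) + 16.
Decoding 28 31 31 35 21: 28→(28−16)÷1=12=l, 31→(31−16)÷1=15=o, 31→(31−16)÷1=15=o, 35→(35−16)÷1=19=s, 21→(21−16)÷1=5=e.

loose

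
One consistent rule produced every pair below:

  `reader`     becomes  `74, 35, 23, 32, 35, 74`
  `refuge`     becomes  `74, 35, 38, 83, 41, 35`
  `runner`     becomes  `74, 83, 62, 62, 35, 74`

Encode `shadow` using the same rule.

r(#18)→74 and e(#5)→35: differences scale by 3, so n = 3·pos + 20. Each letter becomes 3×(its alphabet position, a=1..z=26) + 20.
Applying it to shadow: s=19→77, h=8→44, a=1→23, d=4→32, o=15→65, w=23→89.

77, 44, 23, 32, 65, 89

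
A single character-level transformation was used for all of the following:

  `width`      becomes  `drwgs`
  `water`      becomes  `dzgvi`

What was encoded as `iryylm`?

Each pair mirrors across the alphabet (w↔d, i↔r, d↔w): positions sum to 25. Letters are reflected about the middle of the alphabet (position → 25−position): Atbash.
Reversing it on iryylm: i↔r, r↔i, y↔b, y↔b, l↔o, m↔n.

ribbon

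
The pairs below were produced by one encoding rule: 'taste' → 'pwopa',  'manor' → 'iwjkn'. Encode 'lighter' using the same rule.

Every letter moves 22 places later in the alphabet, wrapping around z→a.
On lighter: l+22=h, i+22=e, g+22=c, h+22=d, t+22=p, e+22=a, r+22=n.

hecdpan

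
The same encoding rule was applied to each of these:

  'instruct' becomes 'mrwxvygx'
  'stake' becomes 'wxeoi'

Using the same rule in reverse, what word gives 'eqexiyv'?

Compare letters: i→m is +4, n→r is +4, s→w is +4 — a constant shift. It's a constant shift of +4 (ROT4).
Undoing it on eqexiyv: e−4=a, q−4=m, e−4=a, x−4=t, i−4=e, y−4=u, v−4=r.

amateur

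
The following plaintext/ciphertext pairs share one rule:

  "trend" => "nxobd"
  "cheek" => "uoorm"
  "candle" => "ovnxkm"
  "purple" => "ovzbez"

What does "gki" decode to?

The output letters match the input read backwards, each shifted +10: trend reversed is dnert. The word is reversed, then every letter is shifted forward by 10.
Undoing it on gki: shift back: g−10=w, k−10=a, i−10=y → way; then reverse → yaw.

yaw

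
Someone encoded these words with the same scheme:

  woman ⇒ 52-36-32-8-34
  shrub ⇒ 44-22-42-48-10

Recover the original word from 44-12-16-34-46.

scent

The formula is n = 2×(alphabet index, a=1) + 6.
Reversing it on 44-12-16-34-46: 44→(44−6)÷2=19=s, 12→(12−6)÷2=3=c, 16→(16−6)÷2=5=e, 34→(34−6)÷2=14=n, 46→(46−6)÷2=20=t.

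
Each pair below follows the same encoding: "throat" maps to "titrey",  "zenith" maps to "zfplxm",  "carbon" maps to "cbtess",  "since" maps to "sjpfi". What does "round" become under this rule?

Each letter shifts forward by its position index (0, 1, 2, …) — the shift grows by one for each successive letter.
For round: r+0=r, o+1=p, u+2=w, n+3=q, d+4=h.

rpwqh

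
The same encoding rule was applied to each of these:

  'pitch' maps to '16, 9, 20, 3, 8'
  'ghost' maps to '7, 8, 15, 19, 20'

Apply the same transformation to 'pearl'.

p is letter #16 and maps to 16: an offset of 0. Letters become their 1-indexed alphabet positions: a=1 … z=26.
For pearl: p=16→16, e=5→5, a=1→1, r=18→18, l=12→12.

16, 5, 1, 18, 12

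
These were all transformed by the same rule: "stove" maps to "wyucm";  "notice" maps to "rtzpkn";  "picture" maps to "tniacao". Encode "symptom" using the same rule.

wdswbxw

In stove: s→w is +4, t→y is +5, o→u is +6, v→c is +7 — the shift increases by 1 each position. Each letter shifts forward by (position + 4), i.e. 4, 5, 6, … — the shift grows by one for each successive letter.
Applying it to symptom: s+4=w, y+5=d, m+6=s, p+7=w, t+8=b, o+9=x, m+10=w.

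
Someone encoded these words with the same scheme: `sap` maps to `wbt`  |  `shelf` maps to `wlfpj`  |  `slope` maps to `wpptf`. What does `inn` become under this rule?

Two shifts are in play — +1 for a/e/i/o/u, +4 for every other letter.
On inn: i(vowel)+1=j, n(cons)+4=r, n(cons)+4=r.

jrr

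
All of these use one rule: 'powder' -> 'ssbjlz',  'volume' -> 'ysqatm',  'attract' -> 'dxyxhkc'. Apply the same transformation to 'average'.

dzjxhon

In powder: p→s is +3, o→s is +4, w→b is +5, d→j is +6 — the shift increases by 1 each position. Each letter shifts forward by (position + 3), i.e. 3, 4, 5, … — the shift grows by one for each successive letter.
For average: a+3=d, v+4=z, e+5=j, r+6=x, a+7=h, g+8=o, e+9=n.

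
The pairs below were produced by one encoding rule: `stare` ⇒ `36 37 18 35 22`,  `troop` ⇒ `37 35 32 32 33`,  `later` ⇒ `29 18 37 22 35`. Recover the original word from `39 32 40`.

s is letter #19 and maps to 36: an offset of 17. Each letter is replaced by its alphabet position (a=1..z=26) + 17.
Undoing it on 39 32 40: 39→(39−17)÷1=22=v, 32→(32−17)÷1=15=o, 40→(40−17)÷1=23=w.

vow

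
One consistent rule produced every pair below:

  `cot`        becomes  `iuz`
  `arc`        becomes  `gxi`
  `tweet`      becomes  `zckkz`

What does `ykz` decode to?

set

Compare letters: c→i is +6, o→u is +6, t→z is +6 — a constant shift. Every letter moves 6 places later in the alphabet, wrapping around z→a.
Reversing it on ykz: y−6=s, k−6=e, z−6=t.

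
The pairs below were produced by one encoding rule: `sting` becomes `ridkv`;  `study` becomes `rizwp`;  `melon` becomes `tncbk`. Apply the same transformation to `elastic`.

s(18)→r(17) and t(19)→i(8) fit y≡17x+23 (mod 26); the inverse of 17 mod 26 is 23. Treating letters as 0–25, the rule is x ↦ 17x + 23 (mod 26).
On elastic: e(4)→17·4+23≡13=n; l(11)→17·11+23≡2=c; a(0)→17·0+23≡23=x; s(18)→17·18+23≡17=r; t(19)→17·19+23≡8=i; i(8)→17·8+23≡3=d; c(2)→17·2+23≡5=f (all mod 26).

ncxridf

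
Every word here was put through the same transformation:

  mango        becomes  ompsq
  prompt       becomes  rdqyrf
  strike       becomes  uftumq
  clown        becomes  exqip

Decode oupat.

minor

Shifts by position in mango: pos 0: m→o (+2), pos 1: a→m (+12), pos 2: n→p (+2), pos 3: g→s (+12) — repeating every 2. It's a Vigenère-style cipher with numeric key [2,12]: position i shifts by key[i mod 2].
Reversing it on oupat: o−2=m, u−12=i, p−2=n, a−12=o, t−2=r.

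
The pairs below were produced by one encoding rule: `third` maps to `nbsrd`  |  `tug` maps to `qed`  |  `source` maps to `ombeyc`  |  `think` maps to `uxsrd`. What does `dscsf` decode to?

visit

Two steps: reverse the string, then apply a Caesar shift of +10.
Decoding dscsf: shift back: d−10=t, s−10=i, c−10=s, s−10=i, f−10=v → tisiv; then reverse → visit.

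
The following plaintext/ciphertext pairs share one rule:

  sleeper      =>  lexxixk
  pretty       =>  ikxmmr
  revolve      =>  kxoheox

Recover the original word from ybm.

fit

Compare letters: s→l is +19, l→e is +19, e→x is +19 — a constant shift. Each letter is shifted forward by 19 in the alphabet (a Caesar shift of +19).
Undoing it on ybm: y−19=f, b−19=i, m−19=t.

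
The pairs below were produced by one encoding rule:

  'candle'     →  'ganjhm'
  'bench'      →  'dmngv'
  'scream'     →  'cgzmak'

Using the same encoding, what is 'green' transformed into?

szmmn

Each letter's alphabet position (a=0..z=25) is mapped through 3·x+0 mod 26 — an affine cipher.
For green: g(6)→3·6+0≡18=s; r(17)→3·17+0≡25=z; e(4)→3·4+0≡12=m; e(4)→3·4+0≡12=m; n(13)→3·13+0≡13=n (all mod 26).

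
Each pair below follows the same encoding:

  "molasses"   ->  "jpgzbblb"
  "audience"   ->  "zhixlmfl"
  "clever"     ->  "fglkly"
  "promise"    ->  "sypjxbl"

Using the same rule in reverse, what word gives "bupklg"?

m(12)→j(9) and o(14)→p(15) fit y≡3x+25 (mod 26); the inverse of 3 mod 26 is 9. Treating letters as 0–25, the rule is x ↦ 3x + 25 (mod 26).
Decoding bupklg: b(1)→9·(1−25)≡18=s; u(20)→9·(20−25)≡7=h; p(15)→9·(15−25)≡14=o; k(10)→9·(10−25)≡21=v; l(11)→9·(11−25)≡4=e; g(6)→9·(6−25)≡11=l (all mod 26).

shovel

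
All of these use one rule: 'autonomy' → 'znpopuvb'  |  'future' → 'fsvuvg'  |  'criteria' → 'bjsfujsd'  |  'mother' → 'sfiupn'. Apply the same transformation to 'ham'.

Read the word backwards and shift each letter +1.
For ham: reverse → mah; then shift: m+1=n, a+1=b, h+1=i.

nbi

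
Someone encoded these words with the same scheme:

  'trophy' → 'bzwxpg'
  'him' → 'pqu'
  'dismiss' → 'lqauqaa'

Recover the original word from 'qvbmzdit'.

Compare letters: t→b is +8, r→z is +8, o→w is +8 — a constant shift. This is a Caesar cipher with shift 8.
Undoing it on qvbmzdit: q−8=i, v−8=n, b−8=t, m−8=e, z−8=r, d−8=v, i−8=a, t−8=l.

interval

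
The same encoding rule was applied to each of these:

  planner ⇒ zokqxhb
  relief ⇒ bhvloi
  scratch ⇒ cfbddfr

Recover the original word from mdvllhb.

caliber

The shifts repeat in a cycle of length 2: positions 0,1,… shift by +10, +3, then the pattern repeats.
Undoing it on mdvllhb: m−10=c, d−3=a, v−10=l, l−3=i, l−10=b, h−3=e, b−10=r.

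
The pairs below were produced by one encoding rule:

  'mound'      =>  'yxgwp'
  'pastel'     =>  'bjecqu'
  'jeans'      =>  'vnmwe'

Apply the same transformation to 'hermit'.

Shifts by position in mound: pos 0: m→y (+12), pos 1: o→x (+9), pos 2: u→g (+12), pos 3: n→w (+9) — repeating every 2. It's a Vigenère-style cipher with numeric key [12,9]: position i shifts by key[i mod 2].
Applying it to hermit: h+12=t, e+9=n, r+12=d, m+9=v, i+12=u, t+9=c.

tndvuc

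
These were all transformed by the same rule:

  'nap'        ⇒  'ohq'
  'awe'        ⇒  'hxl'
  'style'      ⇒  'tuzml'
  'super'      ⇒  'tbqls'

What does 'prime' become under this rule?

The rule splits by letter class: vowels +7, consonants +1.
Applying it to prime: p(cons)+1=q, r(cons)+1=s, i(vowel)+7=p, m(cons)+1=n, e(vowel)+7=l.

qspnl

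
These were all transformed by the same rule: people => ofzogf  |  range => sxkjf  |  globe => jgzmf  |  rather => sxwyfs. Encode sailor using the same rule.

hxngzs

This is an affine cipher: with a=0,…,z=25, each position x becomes (15x+23) mod 26.
For sailor: s(18)→15·18+23≡7=h; a(0)→15·0+23≡23=x; i(8)→15·8+23≡13=n; l(11)→15·11+23≡6=g; o(14)→15·14+23≡25=z; r(17)→15·17+23≡18=s (all mod 26).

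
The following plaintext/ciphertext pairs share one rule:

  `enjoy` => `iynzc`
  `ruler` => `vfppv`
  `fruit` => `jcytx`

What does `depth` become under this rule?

hptel

Shifts by position in enjoy: pos 0: e→i (+4), pos 1: n→y (+11), pos 2: j→n (+4), pos 3: o→z (+11) — repeating every 2. The shifts repeat in a cycle of length 2: positions 0,1,… shift by +4, +11, then the pattern repeats.
Applying it to depth: d+4=h, e+11=p, p+4=t, t+11=e, h+4=l.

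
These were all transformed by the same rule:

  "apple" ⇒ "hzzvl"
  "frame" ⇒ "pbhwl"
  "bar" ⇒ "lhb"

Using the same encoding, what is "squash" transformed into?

The shift depends on letter class: consonant p→z is +10, but vowel a→h is +7. Two shifts are in play — +7 for a/e/i/o/u, +10 for every other letter.
For squash: s(cons)+10=c, q(cons)+10=a, u(vowel)+7=b, a(vowel)+7=h, s(cons)+10=c, h(cons)+10=r.

cabhcr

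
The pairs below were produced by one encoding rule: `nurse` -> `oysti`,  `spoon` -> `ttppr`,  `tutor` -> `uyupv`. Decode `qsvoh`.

The shifts repeat in a cycle of length 3: positions 0,1,… shift by +1, +4, +1, then the pattern repeats.
Undoing it on qsvoh: q−1=p, s−4=o, v−1=u, o−1=n, h−4=d.

pound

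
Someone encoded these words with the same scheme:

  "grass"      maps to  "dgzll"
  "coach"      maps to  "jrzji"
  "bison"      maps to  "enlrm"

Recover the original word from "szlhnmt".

jasmine

Treating letters as 0–25, the rule is x ↦ 5x + 25 (mod 26).
Reversing it on szlhnmt: s(18)→21·(18−25)≡9=j; z(25)→21·(25−25)≡0=a; l(11)→21·(11−25)≡18=s; h(7)→21·(7−25)≡12=m; n(13)→21·(13−25)≡8=i; m(12)→21·(12−25)≡13=n; t(19)→21·(19−25)≡4=e (all mod 26).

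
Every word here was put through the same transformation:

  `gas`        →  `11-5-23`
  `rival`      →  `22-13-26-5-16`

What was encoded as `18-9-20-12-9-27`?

g is letter #7 and maps to 11: an offset of 4. Each letter is replaced by its alphabet position (a=1..z=26) + 4.
Decoding 18-9-20-12-9-27: 18→(18−4)÷1=14=n, 9→(9−4)÷1=5=e, 20→(20−4)÷1=16=p, 12→(12−4)÷1=8=h, 9→(9−4)÷1=5=e, 27→(27−4)÷1=23=w.

nephew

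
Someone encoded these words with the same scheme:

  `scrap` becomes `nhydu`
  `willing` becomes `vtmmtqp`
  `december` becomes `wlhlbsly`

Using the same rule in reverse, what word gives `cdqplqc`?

s(18)→n(13) and c(2)→h(7) fit y≡15x+3 (mod 26); the inverse of 15 mod 26 is 7. Treating letters as 0–25, the rule is x ↦ 15x + 3 (mod 26).
Undoing it on cdqplqc: c(2)→7·(2−3)≡19=t; d(3)→7·(3−3)≡0=a; q(16)→7·(16−3)≡13=n; p(15)→7·(15−3)≡6=g; l(11)→7·(11−3)≡4=e; q(16)→7·(16−3)≡13=n; c(2)→7·(2−3)≡19=t (all mod 26).

tangent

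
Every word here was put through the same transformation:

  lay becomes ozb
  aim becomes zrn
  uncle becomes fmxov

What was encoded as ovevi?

Each pair mirrors across the alphabet (l↔o, a↔z, y↔b): positions sum to 25. This is the alphabet-reversal cipher (Atbash): a becomes z, b becomes y, etc.
Reversing it on ovevi: o↔l, v↔e, e↔v, v↔e, i↔r.

lever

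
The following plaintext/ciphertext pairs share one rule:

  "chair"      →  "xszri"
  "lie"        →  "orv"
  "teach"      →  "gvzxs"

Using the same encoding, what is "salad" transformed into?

Each pair mirrors across the alphabet (c↔x, h↔s, a↔z): positions sum to 25. This is the alphabet-reversal cipher (Atbash): a becomes z, b becomes y, etc.
On salad: s↔h, a↔z, l↔o, a↔z, d↔w.

hzozw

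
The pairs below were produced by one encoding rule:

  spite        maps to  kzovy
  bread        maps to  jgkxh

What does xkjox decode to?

The output letters match the input read backwards, each shifted +6: spite reversed is etips. The word is reversed, then every letter is shifted forward by 6.
Decoding xkjox: shift back: x−6=r, k−6=e, j−6=d, o−6=i, x−6=r → redir; then reverse → rider.

rider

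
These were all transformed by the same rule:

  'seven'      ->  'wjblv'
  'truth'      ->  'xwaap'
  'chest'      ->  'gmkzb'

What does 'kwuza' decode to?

gross

Letter i (0-indexed) is shifted by i+4, so successive shifts are 4, 5, 6, ….
Reversing it on kwuza: k−4=g, w−5=r, u−6=o, z−7=s, a−8=s.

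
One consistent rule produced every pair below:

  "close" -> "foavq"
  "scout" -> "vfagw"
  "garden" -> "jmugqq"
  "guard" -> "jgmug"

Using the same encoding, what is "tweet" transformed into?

The shift depends on letter class: consonant c→f is +3, but vowel o→a is +12. Two shifts are in play — +12 for a/e/i/o/u, +3 for every other letter.
For tweet: t(cons)+3=w, w(cons)+3=z, e(vowel)+12=q, e(vowel)+12=q, t(cons)+3=w.

wzqqw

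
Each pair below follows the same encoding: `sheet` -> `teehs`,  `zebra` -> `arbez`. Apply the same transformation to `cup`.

The word is simply reversed.
For cup: reverse → puc.

puc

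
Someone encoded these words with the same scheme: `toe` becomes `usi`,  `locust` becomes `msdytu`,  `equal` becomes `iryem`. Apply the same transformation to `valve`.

The shift depends on letter class: consonant t→u is +1, but vowel o→s is +4. Two shifts are in play — +4 for a/e/i/o/u, +1 for every other letter.
On valve: v(cons)+1=w, a(vowel)+4=e, l(cons)+1=m, v(cons)+1=w, e(vowel)+4=i.

wemwi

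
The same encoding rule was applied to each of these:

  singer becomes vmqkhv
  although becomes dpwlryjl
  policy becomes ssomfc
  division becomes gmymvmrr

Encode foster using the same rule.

isvxhv

Shifts by position in singer: pos 0: s→v (+3), pos 1: i→m (+4), pos 2: n→q (+3), pos 3: g→k (+4) — repeating every 2. It's a Vigenère-style cipher with numeric key [3,4]: position i shifts by key[i mod 2].
For foster: f+3=i, o+4=s, s+3=v, t+4=x, e+3=h, r+4=v.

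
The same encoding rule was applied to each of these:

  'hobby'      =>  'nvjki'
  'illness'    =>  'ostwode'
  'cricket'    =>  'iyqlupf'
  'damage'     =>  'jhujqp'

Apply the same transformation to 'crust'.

iycbd

In hobby: h→n is +6, o→v is +7, b→j is +8, b→k is +9 — the shift increases by 1 each position. The shift increases by 1 at each position, starting from +6: 6, 7, 8, ….
For crust: c+6=i, r+7=y, u+8=c, s+9=b, t+10=d.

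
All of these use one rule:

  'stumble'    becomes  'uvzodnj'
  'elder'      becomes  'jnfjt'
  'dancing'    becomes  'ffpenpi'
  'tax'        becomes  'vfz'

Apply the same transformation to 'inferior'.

nphjtntt

The shift depends on letter class: consonant s→u is +2, but vowel u→z is +5. Two shifts are in play — +5 for a/e/i/o/u, +2 for every other letter.
On inferior: i(vowel)+5=n, n(cons)+2=p, f(cons)+2=h, e(vowel)+5=j, r(cons)+2=t, i(vowel)+5=n, o(vowel)+5=t, r(cons)+2=t.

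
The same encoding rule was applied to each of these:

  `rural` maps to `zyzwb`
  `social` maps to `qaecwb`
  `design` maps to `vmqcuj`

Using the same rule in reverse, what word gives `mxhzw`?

r(17)→z(25) and u(20)→y(24) fit y≡17x+22 (mod 26); the inverse of 17 mod 26 is 23. This is an affine cipher: with a=0,…,z=25, each position x becomes (17x+22) mod 26.
Reversing it on mxhzw: m(12)→23·(12−22)≡4=e; x(23)→23·(23−22)≡23=x; h(7)→23·(7−22)≡19=t; z(25)→23·(25−22)≡17=r; w(22)→23·(22−22)≡0=a (all mod 26).

extra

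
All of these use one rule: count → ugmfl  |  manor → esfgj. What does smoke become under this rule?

kegcw

Compare letters: c→u is +18, o→g is +18, u→m is +18 — a constant shift. This is a Caesar cipher with shift 18.
For smoke: s+18=k, m+18=e, o+18=g, k+18=c, e+18=w.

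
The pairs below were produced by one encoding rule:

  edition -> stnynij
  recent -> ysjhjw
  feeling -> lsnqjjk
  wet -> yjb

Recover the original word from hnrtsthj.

The word is reversed, then every letter is shifted forward by 5.
Decoding hnrtsthj: shift back: h−5=c, n−5=i, r−5=m, t−5=o, s−5=n, t−5=o, h−5=c, j−5=e → cimonoce; then reverse → economic.

economic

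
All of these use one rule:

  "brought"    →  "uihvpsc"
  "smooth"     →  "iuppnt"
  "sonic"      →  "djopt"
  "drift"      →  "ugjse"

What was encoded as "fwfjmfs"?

The output letters match the input read backwards, each shifted +1: brought reversed is thguorb. Two steps: reverse the string, then apply a Caesar shift of +1.
Reversing it on fwfjmfs: shift back: f−1=e, w−1=v, f−1=e, j−1=i, m−1=l, f−1=e, s−1=r → eveiler; then reverse → relieve.

relieve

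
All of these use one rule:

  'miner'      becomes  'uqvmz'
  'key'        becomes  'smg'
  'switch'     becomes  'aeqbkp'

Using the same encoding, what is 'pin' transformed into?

Compare letters: m→u is +8, i→q is +8, n→v is +8 — a constant shift. Every letter moves 8 places later in the alphabet, wrapping around z→a.
On pin: p+8=x, i+8=q, n+8=v.

xqv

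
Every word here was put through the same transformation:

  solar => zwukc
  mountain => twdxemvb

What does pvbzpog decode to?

inspect

In solar: s→z is +7, o→w is +8, l→u is +9, a→k is +10 — the shift increases by 1 each position. The shift increases by 1 at each position, starting from +7: 7, 8, 9, ….
Reversing it on pvbzpog: p−7=i, v−8=n, b−9=s, z−10=p, p−11=e, o−12=c, g−13=t.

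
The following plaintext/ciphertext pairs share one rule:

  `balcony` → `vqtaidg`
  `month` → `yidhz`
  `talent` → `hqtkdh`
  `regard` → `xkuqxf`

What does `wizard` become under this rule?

Each letter's alphabet position (a=0..z=25) is mapped through 5·x+16 mod 26 — an affine cipher.
For wizard: w(22)→5·22+16≡22=w; i(8)→5·8+16≡4=e; z(25)→5·25+16≡11=l; a(0)→5·0+16≡16=q; r(17)→5·17+16≡23=x; d(3)→5·3+16≡5=f (all mod 26).

welqxf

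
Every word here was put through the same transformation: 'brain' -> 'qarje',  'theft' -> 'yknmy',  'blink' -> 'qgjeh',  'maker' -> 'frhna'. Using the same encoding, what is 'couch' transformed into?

pdxpk

b(1)→q(16) and r(17)→a(0) fit y≡25x+17 (mod 26); the inverse of 25 mod 26 is 25. Treating letters as 0–25, the rule is x ↦ 25x + 17 (mod 26).
On couch: c(2)→25·2+17≡15=p; o(14)→25·14+17≡3=d; u(20)→25·20+17≡23=x; c(2)→25·2+17≡15=p; h(7)→25·7+17≡10=k (all mod 26).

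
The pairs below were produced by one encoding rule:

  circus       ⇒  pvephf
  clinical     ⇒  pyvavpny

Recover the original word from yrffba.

It's a constant shift of +13 (ROT13).
Reversing it on yrffba: y−13=l, r−13=e, f−13=s, f−13=s, b−13=o, a−13=n.

lesson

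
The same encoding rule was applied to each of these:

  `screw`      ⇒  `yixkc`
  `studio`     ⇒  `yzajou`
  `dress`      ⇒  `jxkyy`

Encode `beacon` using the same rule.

Compare letters: s→y is +6, c→i is +6, r→x is +6 — a constant shift. It's a constant shift of +6 (ROT6).
For beacon: b+6=h, e+6=k, a+6=g, c+6=i, o+6=u, n+6=t.

hkgiut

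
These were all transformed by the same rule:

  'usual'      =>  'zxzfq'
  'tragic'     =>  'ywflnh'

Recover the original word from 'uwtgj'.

Compare letters: u→z is +5, s→x is +5, u→z is +5 — a constant shift. This is a Caesar cipher with shift 5.
Decoding uwtgj: u−5=p, w−5=r, t−5=o, g−5=b, j−5=e.

probe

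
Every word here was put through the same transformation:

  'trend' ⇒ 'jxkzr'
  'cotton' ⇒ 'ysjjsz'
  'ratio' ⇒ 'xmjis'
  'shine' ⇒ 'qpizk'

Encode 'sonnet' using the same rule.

t(19)→j(9) and r(17)→x(23) fit y≡19x+12 (mod 26); the inverse of 19 mod 26 is 11. Each letter's alphabet position (a=0..z=25) is mapped through 19·x+12 mod 26 — an affine cipher.
On sonnet: s(18)→19·18+12≡16=q; o(14)→19·14+12≡18=s; n(13)→19·13+12≡25=z; n(13)→19·13+12≡25=z; e(4)→19·4+12≡10=k; t(19)→19·19+12≡9=j (all mod 26).

qszzkj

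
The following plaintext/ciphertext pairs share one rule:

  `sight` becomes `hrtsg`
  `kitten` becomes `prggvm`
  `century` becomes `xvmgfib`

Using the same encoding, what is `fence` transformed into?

Each pair mirrors across the alphabet (s↔h, i↔r, g↔t): positions sum to 25. This is the alphabet-reversal cipher (Atbash): a becomes z, b becomes y, etc.
On fence: f↔u, e↔v, n↔m, c↔x, e↔v.

uvmxv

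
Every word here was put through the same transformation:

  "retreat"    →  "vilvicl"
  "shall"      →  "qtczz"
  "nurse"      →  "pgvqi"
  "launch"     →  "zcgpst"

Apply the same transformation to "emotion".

iuklokp

Each letter's alphabet position (a=0..z=25) is mapped through 21·x+2 mod 26 — an affine cipher.
On emotion: e(4)→21·4+2≡8=i; m(12)→21·12+2≡20=u; o(14)→21·14+2≡10=k; t(19)→21·19+2≡11=l; i(8)→21·8+2≡14=o; o(14)→21·14+2≡10=k; n(13)→21·13+2≡15=p (all mod 26).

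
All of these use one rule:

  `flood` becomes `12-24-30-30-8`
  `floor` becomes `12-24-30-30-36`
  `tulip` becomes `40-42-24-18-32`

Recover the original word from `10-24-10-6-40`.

With a=1..z=26, the number is 2·pos.
Reversing it on 10-24-10-6-40: 10→(10−0)÷2=5=e, 24→(24−0)÷2=12=l, 10→(10−0)÷2=5=e, 6→(6−0)÷2=3=c, 40→(40−0)÷2=20=t.

elect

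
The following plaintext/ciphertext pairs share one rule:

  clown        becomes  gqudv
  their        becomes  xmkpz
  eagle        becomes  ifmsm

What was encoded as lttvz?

honor

In clown: c→g is +4, l→q is +5, o→u is +6, w→d is +7 — the shift increases by 1 each position. The shift increases by 1 at each position, starting from +4: 4, 5, 6, ….
Decoding lttvz: l−4=h, t−5=o, t−6=n, v−7=o, z−8=r.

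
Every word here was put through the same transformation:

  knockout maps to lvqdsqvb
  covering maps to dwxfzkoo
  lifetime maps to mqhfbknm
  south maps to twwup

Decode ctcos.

Shifts by position in knockout: pos 0: k→l (+1), pos 1: n→v (+8), pos 2: o→q (+2), pos 3: c→d (+1), pos 4: k→s (+8), pos 5: o→q (+2) — repeating every 3. It's a Vigenère-style cipher with numeric key [1,8,2]: position i shifts by key[i mod 3].
Undoing it on ctcos: c−1=b, t−8=l, c−2=a, o−1=n, s−8=k.

blank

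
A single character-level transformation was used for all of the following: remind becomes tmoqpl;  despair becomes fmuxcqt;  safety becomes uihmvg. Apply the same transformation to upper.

Shifts by position in remind: pos 0: r→t (+2), pos 1: e→m (+8), pos 2: m→o (+2), pos 3: i→q (+8) — repeating every 2. It's a Vigenère-style cipher with numeric key [2,8]: position i shifts by key[i mod 2].
For upper: u+2=w, p+8=x, p+2=r, e+8=m, r+2=t.

wxrmt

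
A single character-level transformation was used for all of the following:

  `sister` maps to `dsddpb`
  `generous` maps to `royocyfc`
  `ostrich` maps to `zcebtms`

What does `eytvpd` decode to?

Shifts by position in sister: pos 0: s→d (+11), pos 1: i→s (+10), pos 2: s→d (+11), pos 3: t→d (+10) — repeating every 2. It's a Vigenère-style cipher with numeric key [11,10]: position i shifts by key[i mod 2].
Reversing it on eytvpd: e−11=t, y−10=o, t−11=i, v−10=l, p−11=e, d−10=t.

toilet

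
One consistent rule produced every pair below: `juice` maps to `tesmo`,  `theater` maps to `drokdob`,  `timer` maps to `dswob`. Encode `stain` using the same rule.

Compare letters: j→t is +10, u→e is +10, i→s is +10 — a constant shift. It's a constant shift of +10 (ROT10).
On stain: s+10=c, t+10=d, a+10=k, i+10=s, n+10=x.

cdksx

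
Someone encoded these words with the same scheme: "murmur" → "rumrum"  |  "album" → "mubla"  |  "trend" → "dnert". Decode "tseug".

The output letters match the input read backwards: murmur reversed is rumrum. The word is simply reversed.
Decoding tseug: then reverse → guest.

guest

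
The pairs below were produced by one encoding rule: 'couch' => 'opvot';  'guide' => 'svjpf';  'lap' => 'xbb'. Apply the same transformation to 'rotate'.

dpfbff

Vowels shift forward by 1 and consonants shift forward by 12.
For rotate: r(cons)+12=d, o(vowel)+1=p, t(cons)+12=f, a(vowel)+1=b, t(cons)+12=f, e(vowel)+1=f.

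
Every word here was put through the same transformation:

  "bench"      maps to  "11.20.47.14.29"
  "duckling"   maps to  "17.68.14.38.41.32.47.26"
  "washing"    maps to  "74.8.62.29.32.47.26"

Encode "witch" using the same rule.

b(#2)→11 and e(#5)→20: differences scale by 3, so n = 3·pos + 5. The formula is n = 3×(alphabet index, a=1) + 5.
Applying it to witch: w=23→74, i=9→32, t=20→65, c=3→14, h=8→29.

74.32.65.14.29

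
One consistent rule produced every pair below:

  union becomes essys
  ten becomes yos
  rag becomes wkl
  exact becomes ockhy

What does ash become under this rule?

kxm

The shift depends on letter class: consonant n→s is +5, but vowel u→e is +10. Two shifts are in play — +10 for a/e/i/o/u, +5 for every other letter.
On ash: a(vowel)+10=k, s(cons)+5=x, h(cons)+5=m.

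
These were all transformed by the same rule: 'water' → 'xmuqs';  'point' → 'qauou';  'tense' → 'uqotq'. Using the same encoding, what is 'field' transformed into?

guqme

The shift depends on letter class: consonant w→x is +1, but vowel a→m is +12. Vowels shift forward by 12 and consonants shift forward by 1.
Applying it to field: f(cons)+1=g, i(vowel)+12=u, e(vowel)+12=q, l(cons)+1=m, d(cons)+1=e.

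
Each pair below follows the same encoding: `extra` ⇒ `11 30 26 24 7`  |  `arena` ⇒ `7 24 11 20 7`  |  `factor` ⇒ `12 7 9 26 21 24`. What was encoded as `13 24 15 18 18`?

e is letter #5 and maps to 11: an offset of 6. Each letter is replaced by its alphabet position (a=1..z=26) + 6.
Decoding 13 24 15 18 18: 13→(13−6)÷1=7=g, 24→(24−6)÷1=18=r, 15→(15−6)÷1=9=i, 18→(18−6)÷1=12=l, 18→(18−6)÷1=12=l.

grill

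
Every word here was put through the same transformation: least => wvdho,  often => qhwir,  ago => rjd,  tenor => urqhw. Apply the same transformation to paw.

zds

Read the word backwards and shift each letter +3.
For paw: reverse → wap; then shift: w+3=z, a+3=d, p+3=s.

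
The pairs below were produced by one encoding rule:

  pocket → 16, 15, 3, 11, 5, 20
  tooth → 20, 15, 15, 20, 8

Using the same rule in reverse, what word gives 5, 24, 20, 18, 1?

extra

Letters become their 1-indexed alphabet positions: a=1 … z=26.
Undoing it on 5, 24, 20, 18, 1: 5=e, 24=x, 20=t, 18=r, 1=a.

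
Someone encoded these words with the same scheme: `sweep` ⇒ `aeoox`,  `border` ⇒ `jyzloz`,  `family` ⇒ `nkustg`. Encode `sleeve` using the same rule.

atoodo

Two shifts are in play — +10 for a/e/i/o/u, +8 for every other letter.
On sleeve: s(cons)+8=a, l(cons)+8=t, e(vowel)+10=o, e(vowel)+10=o, v(cons)+8=d, e(vowel)+10=o.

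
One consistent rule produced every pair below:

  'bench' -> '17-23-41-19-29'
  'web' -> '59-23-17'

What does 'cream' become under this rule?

b(#2)→17 and e(#5)→23: differences scale by 2, so n = 2·pos + 13. The formula is n = 2×(alphabet index, a=1) + 13.
For cream: c=3→19, r=18→49, e=5→23, a=1→15, m=13→39.

19-49-23-15-39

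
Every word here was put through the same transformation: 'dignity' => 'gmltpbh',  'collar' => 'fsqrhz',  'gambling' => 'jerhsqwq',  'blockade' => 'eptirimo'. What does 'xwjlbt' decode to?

useful

Letter i (0-indexed) is shifted by i+3, so successive shifts are 3, 4, 5, ….
Decoding xwjlbt: x−3=u, w−4=s, j−5=e, l−6=f, b−7=u, t−8=l.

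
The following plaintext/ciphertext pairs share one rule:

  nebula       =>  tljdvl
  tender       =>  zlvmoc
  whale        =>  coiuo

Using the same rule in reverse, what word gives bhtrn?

Letter i (0-indexed) is shifted by i+6, so successive shifts are 6, 7, 8, ….
Decoding bhtrn: b−6=v, h−7=a, t−8=l, r−9=i, n−10=d.

valid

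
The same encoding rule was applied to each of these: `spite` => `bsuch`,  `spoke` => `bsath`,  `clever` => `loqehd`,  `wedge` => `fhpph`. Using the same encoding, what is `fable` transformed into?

odnuh

Shifts by position in spite: pos 0: s→b (+9), pos 1: p→s (+3), pos 2: i→u (+12), pos 3: t→c (+9), pos 4: e→h (+3) — repeating every 3. It's a Vigenère-style cipher with numeric key [9,3,12]: position i shifts by key[i mod 3].
For fable: f+9=o, a+3=d, b+12=n, l+9=u, e+3=h.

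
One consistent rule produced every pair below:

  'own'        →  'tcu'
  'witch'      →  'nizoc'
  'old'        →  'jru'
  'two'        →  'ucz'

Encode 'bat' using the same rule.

zgh

The output letters match the input read backwards, each shifted +6: own reversed is nwo. The word is reversed, then every letter is shifted forward by 6.
On bat: reverse → tab; then shift: t+6=z, a+6=g, b+6=h.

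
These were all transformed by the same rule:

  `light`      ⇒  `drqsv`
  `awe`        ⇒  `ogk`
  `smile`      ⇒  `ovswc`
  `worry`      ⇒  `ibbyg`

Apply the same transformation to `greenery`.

The output letters match the input read backwards, each shifted +10: light reversed is thgil. Read the word backwards and shift each letter +10.
On greenery: reverse → yreneerg; then shift: y+10=i, r+10=b, e+10=o, n+10=x, e+10=o, e+10=o, r+10=b, g+10=q.

iboxoobq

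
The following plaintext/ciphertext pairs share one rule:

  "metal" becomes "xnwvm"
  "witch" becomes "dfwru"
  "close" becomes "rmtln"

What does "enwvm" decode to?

petal

m(12)→x(23) and e(4)→n(13) fit y≡11x+21 (mod 26); the inverse of 11 mod 26 is 19. Each letter's alphabet position (a=0..z=25) is mapped through 11·x+21 mod 26 — an affine cipher.
Decoding enwvm: e(4)→19·(4−21)≡15=p; n(13)→19·(13−21)≡4=e; w(22)→19·(22−21)≡19=t; v(21)→19·(21−21)≡0=a; m(12)→19·(12−21)≡11=l (all mod 26).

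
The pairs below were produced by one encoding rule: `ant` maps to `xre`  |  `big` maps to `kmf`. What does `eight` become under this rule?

Read the word backwards and shift each letter +4.
For eight: reverse → thgie; then shift: t+4=x, h+4=l, g+4=k, i+4=m, e+4=i.

xlkmi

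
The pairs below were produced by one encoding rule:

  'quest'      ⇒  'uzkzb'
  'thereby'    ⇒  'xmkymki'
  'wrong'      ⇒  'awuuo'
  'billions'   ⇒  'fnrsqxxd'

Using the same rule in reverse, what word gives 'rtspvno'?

nominee

Letter i (0-indexed) is shifted by i+4, so successive shifts are 4, 5, 6, ….
Decoding rtspvno: r−4=n, t−5=o, s−6=m, p−7=i, v−8=n, n−9=e, o−10=e.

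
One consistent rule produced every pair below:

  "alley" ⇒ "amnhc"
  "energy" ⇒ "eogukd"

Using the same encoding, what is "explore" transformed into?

In alley: a→a is +0, l→m is +1, l→n is +2, e→h is +3 — the shift increases by 1 each position. Each letter shifts forward by its position index (0, 1, 2, …) — the shift grows by one for each successive letter.
Applying it to explore: e+0=e, x+1=y, p+2=r, l+3=o, o+4=s, r+5=w, e+6=k.

eyroswk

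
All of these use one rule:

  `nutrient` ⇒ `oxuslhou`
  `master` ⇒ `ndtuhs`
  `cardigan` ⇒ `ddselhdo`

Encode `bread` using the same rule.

The shift depends on letter class: consonant n→o is +1, but vowel u→x is +3. Two shifts are in play — +3 for a/e/i/o/u, +1 for every other letter.
On bread: b(cons)+1=c, r(cons)+1=s, e(vowel)+3=h, a(vowel)+3=d, d(cons)+1=e.

cshde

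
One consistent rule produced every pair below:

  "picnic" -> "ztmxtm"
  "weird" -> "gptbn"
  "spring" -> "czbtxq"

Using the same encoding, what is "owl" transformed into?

The shift depends on letter class: consonant p→z is +10, but vowel i→t is +11. Two shifts are in play — +11 for a/e/i/o/u, +10 for every other letter.
For owl: o(vowel)+11=z, w(cons)+10=g, l(cons)+10=v.

zgv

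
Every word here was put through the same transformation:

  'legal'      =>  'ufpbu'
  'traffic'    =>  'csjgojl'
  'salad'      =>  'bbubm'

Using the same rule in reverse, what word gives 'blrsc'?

skirt

Shifts by position in legal: pos 0: l→u (+9), pos 1: e→f (+1), pos 2: g→p (+9), pos 3: a→b (+1) — repeating every 2. A repeating key of period 2 is used — shifts +9, +1 over and over.
Undoing it on blrsc: b−9=s, l−1=k, r−9=i, s−1=r, c−9=t.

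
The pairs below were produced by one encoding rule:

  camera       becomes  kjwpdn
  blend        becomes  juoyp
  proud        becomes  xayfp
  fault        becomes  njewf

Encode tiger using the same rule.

In camera: c→k is +8, a→j is +9, m→w is +10, e→p is +11 — the shift increases by 1 each position. The shift increases by 1 at each position, starting from +8: 8, 9, 10, ….
On tiger: t+8=b, i+9=r, g+10=q, e+11=p, r+12=d.

brqpd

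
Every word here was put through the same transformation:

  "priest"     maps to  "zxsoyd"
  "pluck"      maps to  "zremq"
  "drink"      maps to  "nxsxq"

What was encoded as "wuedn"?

mouth

It's a Vigenère-style cipher with numeric key [10,6,10]: position i shifts by key[i mod 3].
Undoing it on wuedn: w−10=m, u−6=o, e−10=u, d−10=t, n−6=h.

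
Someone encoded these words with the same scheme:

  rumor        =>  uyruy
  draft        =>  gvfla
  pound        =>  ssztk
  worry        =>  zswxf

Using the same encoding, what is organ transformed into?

rvlgu

In rumor: r→u is +3, u→y is +4, m→r is +5, o→u is +6 — the shift increases by 1 each position. Letter i (0-indexed) is shifted by i+3, so successive shifts are 3, 4, 5, ….
Applying it to organ: o+3=r, r+4=v, g+5=l, a+6=g, n+7=u.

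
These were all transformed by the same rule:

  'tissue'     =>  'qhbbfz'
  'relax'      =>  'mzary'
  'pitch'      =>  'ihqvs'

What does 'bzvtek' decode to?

t(19)→q(16) and i(8)→h(7) fit y≡15x+17 (mod 26); the inverse of 15 mod 26 is 7. Treating letters as 0–25, the rule is x ↦ 15x + 17 (mod 26).
Decoding bzvtek: b(1)→7·(1−17)≡18=s; z(25)→7·(25−17)≡4=e; v(21)→7·(21−17)≡2=c; t(19)→7·(19−17)≡14=o; e(4)→7·(4−17)≡13=n; k(10)→7·(10−17)≡3=d (all mod 26).

second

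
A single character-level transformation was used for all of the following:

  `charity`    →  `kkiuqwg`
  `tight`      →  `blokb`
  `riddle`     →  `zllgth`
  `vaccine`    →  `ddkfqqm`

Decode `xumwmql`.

pretend

Shifts by position in charity: pos 0: c→k (+8), pos 1: h→k (+3), pos 2: a→i (+8), pos 3: r→u (+3) — repeating every 2. The shifts repeat in a cycle of length 2: positions 0,1,… shift by +8, +3, then the pattern repeats.
Decoding xumwmql: x−8=p, u−3=r, m−8=e, w−3=t, m−8=e, q−3=n, l−8=d.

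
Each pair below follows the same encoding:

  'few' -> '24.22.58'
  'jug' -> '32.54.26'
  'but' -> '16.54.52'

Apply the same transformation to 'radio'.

48.14.20.30.42

f(#6)→24 and e(#5)→22: differences scale by 2, so n = 2·pos + 12. Each letter becomes 2×(its alphabet position, a=1..z=26) + 12.
On radio: r=18→48, a=1→14, d=4→20, i=9→30, o=15→42.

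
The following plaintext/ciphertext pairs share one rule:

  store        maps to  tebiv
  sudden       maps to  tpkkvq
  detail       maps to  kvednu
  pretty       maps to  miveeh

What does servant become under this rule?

tviadqe

Treating letters as 0–25, the rule is x ↦ 11x + 3 (mod 26).
For servant: s(18)→11·18+3≡19=t; e(4)→11·4+3≡21=v; r(17)→11·17+3≡8=i; v(21)→11·21+3≡0=a; a(0)→11·0+3≡3=d; n(13)→11·13+3≡16=q; t(19)→11·19+3≡4=e (all mod 26).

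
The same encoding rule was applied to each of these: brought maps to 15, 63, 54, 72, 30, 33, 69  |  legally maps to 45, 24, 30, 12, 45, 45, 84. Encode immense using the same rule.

36, 48, 48, 24, 51, 66, 24

b(#2)→15 and r(#18)→63: differences scale by 3, so n = 3·pos + 9. With a=1..z=26, the number is 3·pos + 9.
For immense: i=9→36, m=13→48, m=13→48, e=5→24, n=14→51, s=19→66, e=5→24.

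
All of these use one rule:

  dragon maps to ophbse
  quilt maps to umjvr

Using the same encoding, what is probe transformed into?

The output letters match the input read backwards, each shifted +1: dragon reversed is nogard. Two steps: reverse the string, then apply a Caesar shift of +1.
On probe: reverse → eborp; then shift: e+1=f, b+1=c, o+1=p, r+1=s, p+1=q.

fcpsq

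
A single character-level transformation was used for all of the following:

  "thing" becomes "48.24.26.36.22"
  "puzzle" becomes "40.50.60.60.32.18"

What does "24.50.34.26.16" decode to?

humid

t(#20)→48 and h(#8)→24: differences scale by 2, so n = 2·pos + 8. The formula is n = 2×(alphabet index, a=1) + 8.
Decoding 24.50.34.26.16: 24→(24−8)÷2=8=h, 50→(50−8)÷2=21=u, 34→(34−8)÷2=13=m, 26→(26−8)÷2=9=i, 16→(16−8)÷2=4=d.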